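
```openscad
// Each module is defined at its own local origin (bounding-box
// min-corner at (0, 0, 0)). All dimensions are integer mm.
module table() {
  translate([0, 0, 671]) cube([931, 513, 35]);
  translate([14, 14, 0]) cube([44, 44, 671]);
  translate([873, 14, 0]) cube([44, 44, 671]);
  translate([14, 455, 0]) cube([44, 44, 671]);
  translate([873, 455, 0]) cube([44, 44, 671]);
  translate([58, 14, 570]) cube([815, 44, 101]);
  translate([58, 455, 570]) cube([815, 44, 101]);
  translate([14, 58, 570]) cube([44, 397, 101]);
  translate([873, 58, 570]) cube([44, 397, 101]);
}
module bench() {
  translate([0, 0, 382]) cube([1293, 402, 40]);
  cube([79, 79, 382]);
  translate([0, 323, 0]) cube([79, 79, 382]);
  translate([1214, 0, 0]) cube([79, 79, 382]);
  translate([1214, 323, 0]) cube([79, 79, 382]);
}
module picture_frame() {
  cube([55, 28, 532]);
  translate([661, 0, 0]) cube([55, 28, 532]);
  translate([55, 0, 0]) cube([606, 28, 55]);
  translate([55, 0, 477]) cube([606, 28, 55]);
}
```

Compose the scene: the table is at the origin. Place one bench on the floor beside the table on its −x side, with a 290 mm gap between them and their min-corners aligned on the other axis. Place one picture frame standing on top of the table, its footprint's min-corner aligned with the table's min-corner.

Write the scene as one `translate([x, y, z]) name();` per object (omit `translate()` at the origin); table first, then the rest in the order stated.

table();
translate([-1583, 0, 0]) bench();
translate([0, 0, 706]) picture_frame();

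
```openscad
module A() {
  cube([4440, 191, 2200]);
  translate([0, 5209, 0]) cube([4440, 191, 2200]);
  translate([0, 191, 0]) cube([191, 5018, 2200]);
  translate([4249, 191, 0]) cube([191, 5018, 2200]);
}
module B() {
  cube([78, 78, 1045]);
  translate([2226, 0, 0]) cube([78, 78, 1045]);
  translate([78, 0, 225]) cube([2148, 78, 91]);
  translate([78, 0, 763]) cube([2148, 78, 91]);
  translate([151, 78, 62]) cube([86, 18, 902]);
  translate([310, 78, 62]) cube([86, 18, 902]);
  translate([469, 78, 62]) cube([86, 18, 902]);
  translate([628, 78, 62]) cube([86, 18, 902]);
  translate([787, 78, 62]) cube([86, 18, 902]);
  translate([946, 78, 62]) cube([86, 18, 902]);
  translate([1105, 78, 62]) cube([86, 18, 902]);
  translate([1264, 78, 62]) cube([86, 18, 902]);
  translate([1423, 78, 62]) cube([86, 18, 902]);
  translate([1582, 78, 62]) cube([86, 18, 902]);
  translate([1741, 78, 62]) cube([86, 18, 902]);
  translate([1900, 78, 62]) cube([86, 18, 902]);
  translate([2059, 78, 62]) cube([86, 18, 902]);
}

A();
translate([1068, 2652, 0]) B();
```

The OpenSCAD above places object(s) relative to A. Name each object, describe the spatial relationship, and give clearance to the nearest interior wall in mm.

A is a house frame. B is a fence section. The fence section sits inside the house frame, centred. The clearance to the nearest interior wall is 877 mm.

Clearances: x = 877, y = 2461; minimum 877 mm.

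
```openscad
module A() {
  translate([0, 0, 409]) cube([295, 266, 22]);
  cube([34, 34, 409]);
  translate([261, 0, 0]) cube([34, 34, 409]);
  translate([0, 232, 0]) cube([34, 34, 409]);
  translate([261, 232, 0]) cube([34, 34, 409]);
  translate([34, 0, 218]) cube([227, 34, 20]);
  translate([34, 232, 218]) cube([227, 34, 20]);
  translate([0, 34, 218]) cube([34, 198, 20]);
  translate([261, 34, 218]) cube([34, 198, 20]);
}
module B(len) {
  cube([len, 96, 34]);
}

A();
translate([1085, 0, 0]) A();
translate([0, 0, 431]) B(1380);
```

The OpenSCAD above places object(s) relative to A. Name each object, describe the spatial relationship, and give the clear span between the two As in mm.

Second stool starts at x = 1085; first ends at x = 295; clear span = 1085 − 295 = 790 mm.

A is a stool. B is a beam. A beam spans the tops of two stools. The clear span between the two stools is 790 mm.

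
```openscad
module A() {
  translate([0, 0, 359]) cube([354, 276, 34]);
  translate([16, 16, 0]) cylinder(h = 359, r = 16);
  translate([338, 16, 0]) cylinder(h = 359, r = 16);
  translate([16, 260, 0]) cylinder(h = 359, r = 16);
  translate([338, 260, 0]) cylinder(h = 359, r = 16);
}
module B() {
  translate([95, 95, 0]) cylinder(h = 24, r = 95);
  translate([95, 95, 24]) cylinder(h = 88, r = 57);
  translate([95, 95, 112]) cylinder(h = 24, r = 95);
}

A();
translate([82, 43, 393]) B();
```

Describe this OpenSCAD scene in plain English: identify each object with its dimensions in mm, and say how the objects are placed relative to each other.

A is a simple wooden stool: a rectangular seat 354 mm (x) by 276 mm (y), 34 mm thick, top face at z = 393 mm, on four round legs, each 32 mm in diameter. The legs rest on z = 0, each leg's axis is inset half a diameter from the nearest pair of seat edges (so the leg's bounding box is flush with the corner).

B is a spool: two coaxial disc flanges of radius 95 mm and thickness 24 mm, joined by a core cylinder of radius 57 mm and height 88 mm. The lower flange rests on z = 0 and the three cylinders share a vertical axis.

The spool is on top of the stool, centred.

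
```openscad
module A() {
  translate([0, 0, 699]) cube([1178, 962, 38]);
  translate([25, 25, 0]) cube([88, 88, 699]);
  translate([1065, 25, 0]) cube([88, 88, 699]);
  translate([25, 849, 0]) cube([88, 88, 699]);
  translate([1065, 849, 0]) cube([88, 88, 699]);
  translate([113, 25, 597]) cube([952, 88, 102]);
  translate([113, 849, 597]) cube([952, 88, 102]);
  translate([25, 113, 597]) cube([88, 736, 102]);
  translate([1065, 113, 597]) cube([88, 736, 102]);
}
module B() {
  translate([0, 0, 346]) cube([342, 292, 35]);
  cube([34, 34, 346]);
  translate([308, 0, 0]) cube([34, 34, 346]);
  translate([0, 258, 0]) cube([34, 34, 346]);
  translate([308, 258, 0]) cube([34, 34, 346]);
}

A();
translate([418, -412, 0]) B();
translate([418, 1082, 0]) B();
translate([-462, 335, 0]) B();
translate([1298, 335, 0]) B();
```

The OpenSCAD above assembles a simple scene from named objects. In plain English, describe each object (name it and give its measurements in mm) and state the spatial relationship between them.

A is a rectangular dining table. The top is 1178×962×38 mm with its upper surface at z = 737 mm. It stands on four 88×88 mm square legs, each inset 25 mm from the nearest pair of top edges, running from the floor to the underside of the top. Four apron rails, 88 mm thick and 102 mm tall, run between adjacent legs with their top edges flush with the underside of the top and their outer faces flush with the legs' outer faces.

B is a four-legged stool. The seat is 342×292 mm, 35 mm thick, top at z = 381 mm. It stands on four square legs, each 34×34 mm in cross-section, from z = 0 to the seat underside, each flush with a corner of the seat.

Four stools sit around the table at the −y, +y, −x, +x sides.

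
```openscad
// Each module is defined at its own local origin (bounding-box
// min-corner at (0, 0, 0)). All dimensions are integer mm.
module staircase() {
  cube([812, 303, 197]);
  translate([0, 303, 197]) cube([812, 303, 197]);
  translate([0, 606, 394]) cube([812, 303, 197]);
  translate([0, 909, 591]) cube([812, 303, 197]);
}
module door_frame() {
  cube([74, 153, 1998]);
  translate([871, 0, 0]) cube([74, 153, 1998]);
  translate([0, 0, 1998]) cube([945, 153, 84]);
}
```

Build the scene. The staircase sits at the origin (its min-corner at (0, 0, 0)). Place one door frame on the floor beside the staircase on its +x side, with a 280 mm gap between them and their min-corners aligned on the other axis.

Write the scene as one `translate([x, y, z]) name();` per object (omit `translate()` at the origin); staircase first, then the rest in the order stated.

staircase();
translate([1092, 0, 0]) door_frame();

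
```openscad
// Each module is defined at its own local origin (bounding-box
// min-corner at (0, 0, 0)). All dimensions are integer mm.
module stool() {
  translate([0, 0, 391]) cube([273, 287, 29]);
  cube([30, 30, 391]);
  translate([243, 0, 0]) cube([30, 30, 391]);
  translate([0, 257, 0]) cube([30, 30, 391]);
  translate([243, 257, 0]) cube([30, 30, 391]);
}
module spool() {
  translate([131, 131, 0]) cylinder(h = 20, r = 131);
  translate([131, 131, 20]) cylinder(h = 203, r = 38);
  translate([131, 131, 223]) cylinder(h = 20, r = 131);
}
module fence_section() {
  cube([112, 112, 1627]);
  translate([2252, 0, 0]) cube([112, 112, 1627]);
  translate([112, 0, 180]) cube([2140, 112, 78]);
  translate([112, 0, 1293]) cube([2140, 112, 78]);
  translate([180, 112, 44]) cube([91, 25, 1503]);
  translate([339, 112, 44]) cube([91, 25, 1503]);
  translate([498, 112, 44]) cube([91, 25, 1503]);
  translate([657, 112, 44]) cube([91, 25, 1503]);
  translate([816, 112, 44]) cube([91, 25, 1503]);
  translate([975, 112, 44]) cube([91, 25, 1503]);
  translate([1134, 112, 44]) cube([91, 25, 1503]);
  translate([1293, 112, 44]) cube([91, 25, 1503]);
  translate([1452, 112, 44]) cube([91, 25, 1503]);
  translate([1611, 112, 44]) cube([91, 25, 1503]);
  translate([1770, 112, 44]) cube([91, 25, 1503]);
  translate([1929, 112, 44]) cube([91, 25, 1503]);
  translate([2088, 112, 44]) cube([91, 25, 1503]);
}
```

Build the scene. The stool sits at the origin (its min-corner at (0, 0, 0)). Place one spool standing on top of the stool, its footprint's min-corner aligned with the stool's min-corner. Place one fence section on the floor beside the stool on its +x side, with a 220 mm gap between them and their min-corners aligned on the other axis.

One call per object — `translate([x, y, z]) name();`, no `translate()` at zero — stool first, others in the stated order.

stool();
translate([0, 0, 420]) spool();
translate([493, 0, 0]) fence_section();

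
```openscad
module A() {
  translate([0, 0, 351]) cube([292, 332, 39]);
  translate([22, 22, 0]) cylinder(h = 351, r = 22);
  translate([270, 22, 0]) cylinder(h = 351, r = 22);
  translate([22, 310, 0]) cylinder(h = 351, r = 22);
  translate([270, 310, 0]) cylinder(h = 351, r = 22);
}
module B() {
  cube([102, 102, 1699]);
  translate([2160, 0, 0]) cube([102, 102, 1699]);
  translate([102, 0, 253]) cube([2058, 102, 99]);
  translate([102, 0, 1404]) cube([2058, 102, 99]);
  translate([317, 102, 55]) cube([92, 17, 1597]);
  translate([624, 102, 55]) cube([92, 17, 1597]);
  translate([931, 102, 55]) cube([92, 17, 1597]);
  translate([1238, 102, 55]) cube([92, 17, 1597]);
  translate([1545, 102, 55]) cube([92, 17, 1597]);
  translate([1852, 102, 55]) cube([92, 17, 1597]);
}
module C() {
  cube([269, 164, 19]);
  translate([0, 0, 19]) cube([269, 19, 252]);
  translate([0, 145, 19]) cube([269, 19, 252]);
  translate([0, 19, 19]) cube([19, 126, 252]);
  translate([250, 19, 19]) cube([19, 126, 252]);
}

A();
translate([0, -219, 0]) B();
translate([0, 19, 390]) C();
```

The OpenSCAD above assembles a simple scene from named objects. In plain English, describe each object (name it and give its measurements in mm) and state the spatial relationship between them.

A is a four-legged stool. The seat is 292×332 mm, 39 mm thick, top at z = 390 mm. It stands on four round legs, each 44 mm in diameter, from z = 0 to the seat underside, each leg's axis is inset half a diameter from the nearest pair of seat edges (so the leg's bounding box is flush with the corner).

B is a fence section. Two 102×102 mm posts, 1699 mm tall, stand on the floor with a clear span of 2058 mm between their inner faces. Two horizontal rails of 102×99 mm section span the gap between the posts with their undersides at z = 253 mm and z = 1404 mm, flush with the posts' −y face. 6 pickets, each 92 mm wide, 17 mm thick and 1597 mm tall, are fixed to the +y face of the rails with their bottoms at z = 55 mm, evenly spaced across the span with equal gaps (rounded down to the nearest mm) at the −x end and between each pair — any rounding remainder accumulates at the +x end.

C is an open storage box with external size 269×164×271 mm and wall thickness 19 mm (the base is also 19 mm thick). The base covers the whole footprint; the four walls stand on the base, with the y-facing walls full-width and the x-facing walls fitting between their inner faces.

The fence section is on the floor beside the stool on its −y side. The open box is on top of the stool.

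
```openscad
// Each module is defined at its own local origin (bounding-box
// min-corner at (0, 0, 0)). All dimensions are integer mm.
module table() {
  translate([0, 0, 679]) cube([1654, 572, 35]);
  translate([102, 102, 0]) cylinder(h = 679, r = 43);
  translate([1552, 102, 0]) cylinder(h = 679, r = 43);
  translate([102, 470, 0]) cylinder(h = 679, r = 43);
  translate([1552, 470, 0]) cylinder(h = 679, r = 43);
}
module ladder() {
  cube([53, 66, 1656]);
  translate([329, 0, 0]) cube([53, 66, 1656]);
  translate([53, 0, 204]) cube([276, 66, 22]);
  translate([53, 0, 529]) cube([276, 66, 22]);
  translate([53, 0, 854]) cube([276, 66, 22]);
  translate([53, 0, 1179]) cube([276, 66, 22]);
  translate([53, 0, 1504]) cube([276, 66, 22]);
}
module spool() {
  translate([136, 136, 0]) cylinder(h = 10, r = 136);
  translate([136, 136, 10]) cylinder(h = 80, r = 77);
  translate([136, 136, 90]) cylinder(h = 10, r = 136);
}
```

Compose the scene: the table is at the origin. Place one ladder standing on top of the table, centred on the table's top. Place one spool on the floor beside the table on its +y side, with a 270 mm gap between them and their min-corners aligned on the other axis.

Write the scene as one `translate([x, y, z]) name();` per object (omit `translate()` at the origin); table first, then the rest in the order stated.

table();
translate([636, 253, 714]) ladder();
translate([0, 842, 0]) spool();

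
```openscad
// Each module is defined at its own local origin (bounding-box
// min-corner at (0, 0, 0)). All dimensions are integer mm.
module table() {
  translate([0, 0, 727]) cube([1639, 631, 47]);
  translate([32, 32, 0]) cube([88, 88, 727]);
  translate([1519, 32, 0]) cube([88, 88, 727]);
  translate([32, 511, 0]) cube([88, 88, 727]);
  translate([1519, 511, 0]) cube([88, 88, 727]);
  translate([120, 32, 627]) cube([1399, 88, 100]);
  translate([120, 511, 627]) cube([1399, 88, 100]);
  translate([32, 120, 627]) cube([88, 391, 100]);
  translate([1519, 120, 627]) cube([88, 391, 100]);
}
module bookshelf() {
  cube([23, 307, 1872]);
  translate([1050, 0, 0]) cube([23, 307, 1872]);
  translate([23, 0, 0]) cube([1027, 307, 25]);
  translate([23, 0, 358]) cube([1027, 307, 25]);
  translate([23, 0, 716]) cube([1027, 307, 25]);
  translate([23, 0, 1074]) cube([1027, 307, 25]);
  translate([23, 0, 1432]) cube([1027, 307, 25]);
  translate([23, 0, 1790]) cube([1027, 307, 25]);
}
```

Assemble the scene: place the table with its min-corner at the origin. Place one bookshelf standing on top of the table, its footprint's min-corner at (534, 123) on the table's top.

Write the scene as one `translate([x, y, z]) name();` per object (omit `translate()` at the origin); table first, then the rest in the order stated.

table();
translate([534, 123, 774]) bookshelf();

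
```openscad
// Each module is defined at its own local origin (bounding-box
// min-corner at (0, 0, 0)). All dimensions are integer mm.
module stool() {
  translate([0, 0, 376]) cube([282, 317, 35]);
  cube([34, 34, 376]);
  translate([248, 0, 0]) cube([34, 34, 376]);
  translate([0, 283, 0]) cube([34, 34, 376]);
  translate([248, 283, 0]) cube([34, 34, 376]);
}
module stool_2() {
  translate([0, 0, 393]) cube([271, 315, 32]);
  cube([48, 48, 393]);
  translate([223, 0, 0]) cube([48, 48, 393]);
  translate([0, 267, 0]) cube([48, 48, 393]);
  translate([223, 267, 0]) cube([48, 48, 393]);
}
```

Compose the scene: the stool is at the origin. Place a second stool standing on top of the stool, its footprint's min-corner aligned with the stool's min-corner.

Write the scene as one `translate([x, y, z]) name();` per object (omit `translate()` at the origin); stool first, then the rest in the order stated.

stool();
translate([0, 0, 411]) stool_2();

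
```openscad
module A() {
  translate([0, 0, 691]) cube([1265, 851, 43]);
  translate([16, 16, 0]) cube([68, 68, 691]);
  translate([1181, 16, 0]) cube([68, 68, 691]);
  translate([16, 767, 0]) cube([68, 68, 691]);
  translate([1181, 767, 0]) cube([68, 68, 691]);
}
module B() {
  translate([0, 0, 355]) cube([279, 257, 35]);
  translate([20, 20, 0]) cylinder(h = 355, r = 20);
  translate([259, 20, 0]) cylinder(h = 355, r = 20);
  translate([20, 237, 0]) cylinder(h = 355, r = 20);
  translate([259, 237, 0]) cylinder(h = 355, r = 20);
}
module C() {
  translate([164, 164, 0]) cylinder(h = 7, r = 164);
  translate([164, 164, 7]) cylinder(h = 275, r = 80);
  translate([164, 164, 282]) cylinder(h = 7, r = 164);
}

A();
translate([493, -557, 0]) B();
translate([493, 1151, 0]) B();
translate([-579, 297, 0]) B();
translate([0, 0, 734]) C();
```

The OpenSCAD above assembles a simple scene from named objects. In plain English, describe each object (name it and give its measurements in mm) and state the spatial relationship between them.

A is a table: top 1265 mm (x) × 851 mm (y), 43 mm thick, upper face at z = 734 mm, on four 68×68 mm square legs, each inset 16 mm from the nearest pair of top edges, running from z = 0 to the bottom of the top.

B is a simple wooden stool: a rectangular seat 279 mm (x) by 257 mm (y), 35 mm thick, top face at z = 390 mm, on four round legs, each 40 mm in diameter. The legs rest on z = 0, each leg's axis is inset half a diameter from the nearest pair of seat edges (so the leg's bounding box is flush with the corner).

C is a spool: two coaxial disc flanges of radius 164 mm and thickness 7 mm, joined by a core cylinder of radius 80 mm and height 275 mm. The lower flange rests on z = 0 and the three cylinders share a vertical axis.

Three stools sit around the table at the −y, +y, −x sides. The spool is on top of the table.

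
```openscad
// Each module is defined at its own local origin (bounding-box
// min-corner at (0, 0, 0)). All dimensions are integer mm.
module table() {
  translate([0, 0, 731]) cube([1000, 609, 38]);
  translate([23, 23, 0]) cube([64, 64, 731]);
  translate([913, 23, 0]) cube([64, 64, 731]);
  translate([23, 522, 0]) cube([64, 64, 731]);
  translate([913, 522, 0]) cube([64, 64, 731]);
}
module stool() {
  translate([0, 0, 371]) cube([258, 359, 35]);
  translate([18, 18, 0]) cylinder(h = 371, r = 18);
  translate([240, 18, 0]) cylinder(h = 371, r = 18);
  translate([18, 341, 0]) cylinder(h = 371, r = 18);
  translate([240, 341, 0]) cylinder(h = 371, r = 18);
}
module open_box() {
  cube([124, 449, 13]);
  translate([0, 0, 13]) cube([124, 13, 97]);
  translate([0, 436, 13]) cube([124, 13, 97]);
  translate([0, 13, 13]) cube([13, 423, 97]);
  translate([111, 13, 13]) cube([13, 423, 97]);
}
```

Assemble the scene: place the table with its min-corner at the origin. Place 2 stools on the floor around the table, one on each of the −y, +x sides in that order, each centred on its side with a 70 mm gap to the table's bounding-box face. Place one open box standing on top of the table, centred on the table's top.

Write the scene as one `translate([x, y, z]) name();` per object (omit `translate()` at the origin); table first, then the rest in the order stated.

table();
translate([371, -429, 0]) stool();
translate([1070, 125, 0]) stool();
translate([438, 80, 769]) open_box();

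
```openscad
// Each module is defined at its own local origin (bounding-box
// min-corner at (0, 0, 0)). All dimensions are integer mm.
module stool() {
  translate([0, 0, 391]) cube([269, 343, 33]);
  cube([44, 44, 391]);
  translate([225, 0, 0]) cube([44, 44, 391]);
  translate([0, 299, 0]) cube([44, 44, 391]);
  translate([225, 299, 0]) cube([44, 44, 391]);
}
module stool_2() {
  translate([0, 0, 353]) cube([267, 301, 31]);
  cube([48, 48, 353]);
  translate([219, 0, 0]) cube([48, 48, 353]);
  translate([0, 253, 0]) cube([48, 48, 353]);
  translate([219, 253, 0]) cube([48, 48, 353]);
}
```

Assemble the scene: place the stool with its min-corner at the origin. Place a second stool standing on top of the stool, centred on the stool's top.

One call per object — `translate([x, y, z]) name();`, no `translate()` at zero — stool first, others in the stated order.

stool();
translate([1, 21, 424]) stool_2();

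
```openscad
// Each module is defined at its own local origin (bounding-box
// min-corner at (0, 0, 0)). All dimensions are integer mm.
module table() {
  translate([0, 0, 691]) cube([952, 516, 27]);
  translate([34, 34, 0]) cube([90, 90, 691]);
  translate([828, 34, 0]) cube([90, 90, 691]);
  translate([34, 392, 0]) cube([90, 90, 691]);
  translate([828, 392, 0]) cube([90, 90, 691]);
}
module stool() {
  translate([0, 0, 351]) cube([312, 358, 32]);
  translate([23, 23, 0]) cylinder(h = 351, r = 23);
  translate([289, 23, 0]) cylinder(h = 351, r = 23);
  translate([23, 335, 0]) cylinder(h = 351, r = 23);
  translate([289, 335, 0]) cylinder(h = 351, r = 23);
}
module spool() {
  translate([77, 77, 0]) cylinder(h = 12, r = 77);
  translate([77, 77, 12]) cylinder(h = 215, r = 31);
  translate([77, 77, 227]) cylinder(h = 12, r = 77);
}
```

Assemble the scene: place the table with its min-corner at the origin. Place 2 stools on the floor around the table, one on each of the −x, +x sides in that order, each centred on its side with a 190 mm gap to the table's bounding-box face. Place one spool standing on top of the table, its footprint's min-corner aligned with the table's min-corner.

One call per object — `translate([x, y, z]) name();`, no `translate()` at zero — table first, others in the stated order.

table();
translate([-502, 79, 0]) stool();
translate([1142, 79, 0]) stool();
translate([0, 0, 718]) spool();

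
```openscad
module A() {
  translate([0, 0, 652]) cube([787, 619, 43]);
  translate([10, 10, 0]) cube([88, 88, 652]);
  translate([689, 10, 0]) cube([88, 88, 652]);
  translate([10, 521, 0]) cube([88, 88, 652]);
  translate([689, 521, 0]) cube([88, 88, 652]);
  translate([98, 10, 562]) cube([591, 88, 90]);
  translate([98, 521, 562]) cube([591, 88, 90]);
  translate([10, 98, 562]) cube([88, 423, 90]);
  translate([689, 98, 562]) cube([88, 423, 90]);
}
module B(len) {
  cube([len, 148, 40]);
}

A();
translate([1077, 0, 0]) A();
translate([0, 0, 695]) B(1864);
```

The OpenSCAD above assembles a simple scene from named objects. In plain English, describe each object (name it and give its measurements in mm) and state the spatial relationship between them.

A is a table with a 787×619 mm rectangular top, 43 mm thick, top surface at z = 695 mm, supported by four 88×88 mm square legs, each inset 10 mm from the nearest pair of top edges, running from the floor. Four apron rails, 88 mm thick and 90 mm tall, run between adjacent legs with their top edges flush with the underside of the top and their outer faces flush with the legs' outer faces.

B is a rectangular beam 1864 mm long (x), 148 mm deep (y), 40 mm thick (z).

The beam spans the tops of two tables placed 290 mm apart, resting at z = 695 mm.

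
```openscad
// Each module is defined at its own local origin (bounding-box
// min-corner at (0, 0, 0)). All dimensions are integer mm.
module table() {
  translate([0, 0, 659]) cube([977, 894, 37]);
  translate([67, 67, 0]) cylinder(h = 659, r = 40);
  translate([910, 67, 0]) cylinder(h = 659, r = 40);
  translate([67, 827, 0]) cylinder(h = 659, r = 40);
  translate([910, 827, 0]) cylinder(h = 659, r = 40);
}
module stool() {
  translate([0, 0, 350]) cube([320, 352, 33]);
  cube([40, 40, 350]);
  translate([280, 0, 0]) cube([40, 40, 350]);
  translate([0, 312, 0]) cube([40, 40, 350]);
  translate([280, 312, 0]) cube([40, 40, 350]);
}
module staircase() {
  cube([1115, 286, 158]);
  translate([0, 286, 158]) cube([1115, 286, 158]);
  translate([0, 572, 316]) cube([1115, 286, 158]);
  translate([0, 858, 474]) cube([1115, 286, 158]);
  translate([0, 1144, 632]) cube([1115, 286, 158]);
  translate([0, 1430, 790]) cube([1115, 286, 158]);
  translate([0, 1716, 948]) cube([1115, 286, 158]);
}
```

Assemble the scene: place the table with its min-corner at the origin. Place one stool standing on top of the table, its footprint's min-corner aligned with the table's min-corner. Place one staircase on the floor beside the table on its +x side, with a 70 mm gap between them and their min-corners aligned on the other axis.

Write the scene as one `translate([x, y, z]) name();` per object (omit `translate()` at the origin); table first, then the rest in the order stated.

table();
translate([0, 0, 696]) stool();
translate([1047, 0, 0]) staircase();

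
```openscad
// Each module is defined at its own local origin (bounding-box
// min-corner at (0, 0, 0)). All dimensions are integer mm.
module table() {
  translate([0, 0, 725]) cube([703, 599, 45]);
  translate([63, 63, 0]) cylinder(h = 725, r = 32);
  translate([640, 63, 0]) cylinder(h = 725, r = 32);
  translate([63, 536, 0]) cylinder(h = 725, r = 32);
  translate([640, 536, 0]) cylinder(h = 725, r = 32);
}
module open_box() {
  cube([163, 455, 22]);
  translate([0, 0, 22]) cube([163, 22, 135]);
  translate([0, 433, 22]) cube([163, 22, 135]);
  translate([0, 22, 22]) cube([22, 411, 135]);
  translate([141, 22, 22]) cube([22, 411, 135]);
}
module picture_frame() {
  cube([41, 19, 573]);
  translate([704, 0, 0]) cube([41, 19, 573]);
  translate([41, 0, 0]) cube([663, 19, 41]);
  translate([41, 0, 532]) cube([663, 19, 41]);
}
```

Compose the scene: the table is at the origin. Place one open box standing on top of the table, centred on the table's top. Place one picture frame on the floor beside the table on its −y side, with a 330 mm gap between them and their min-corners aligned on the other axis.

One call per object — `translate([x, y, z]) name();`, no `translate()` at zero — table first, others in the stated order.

table();
translate([270, 72, 770]) open_box();
translate([0, -349, 0]) picture_frame();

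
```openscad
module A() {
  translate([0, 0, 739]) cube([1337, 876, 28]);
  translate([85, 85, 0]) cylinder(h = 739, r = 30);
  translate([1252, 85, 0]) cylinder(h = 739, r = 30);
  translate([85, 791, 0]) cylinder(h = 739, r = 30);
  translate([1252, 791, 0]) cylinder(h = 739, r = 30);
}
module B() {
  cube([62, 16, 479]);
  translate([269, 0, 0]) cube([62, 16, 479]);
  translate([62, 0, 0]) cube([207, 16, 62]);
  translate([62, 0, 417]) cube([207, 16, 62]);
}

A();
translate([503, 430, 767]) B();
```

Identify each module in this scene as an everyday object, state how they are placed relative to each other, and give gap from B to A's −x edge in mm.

A is a table. B is a picture frame. The picture frame is on top of the table, centred. The gap from the picture frame to the table's −x edge is 503 mm.

The picture frame's min-x is at 503; the table's min-x is 0; gap = 503 mm.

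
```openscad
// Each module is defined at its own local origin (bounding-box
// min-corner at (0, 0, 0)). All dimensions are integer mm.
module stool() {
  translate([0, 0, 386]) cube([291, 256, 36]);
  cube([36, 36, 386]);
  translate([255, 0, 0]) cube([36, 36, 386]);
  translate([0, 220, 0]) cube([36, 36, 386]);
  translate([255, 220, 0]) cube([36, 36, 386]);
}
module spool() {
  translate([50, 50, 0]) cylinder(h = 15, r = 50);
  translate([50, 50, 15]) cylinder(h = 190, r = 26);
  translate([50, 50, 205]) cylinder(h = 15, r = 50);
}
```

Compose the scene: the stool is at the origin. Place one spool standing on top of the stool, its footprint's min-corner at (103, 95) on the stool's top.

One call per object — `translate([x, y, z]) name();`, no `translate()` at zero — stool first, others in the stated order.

stool();
translate([103, 95, 422]) spool();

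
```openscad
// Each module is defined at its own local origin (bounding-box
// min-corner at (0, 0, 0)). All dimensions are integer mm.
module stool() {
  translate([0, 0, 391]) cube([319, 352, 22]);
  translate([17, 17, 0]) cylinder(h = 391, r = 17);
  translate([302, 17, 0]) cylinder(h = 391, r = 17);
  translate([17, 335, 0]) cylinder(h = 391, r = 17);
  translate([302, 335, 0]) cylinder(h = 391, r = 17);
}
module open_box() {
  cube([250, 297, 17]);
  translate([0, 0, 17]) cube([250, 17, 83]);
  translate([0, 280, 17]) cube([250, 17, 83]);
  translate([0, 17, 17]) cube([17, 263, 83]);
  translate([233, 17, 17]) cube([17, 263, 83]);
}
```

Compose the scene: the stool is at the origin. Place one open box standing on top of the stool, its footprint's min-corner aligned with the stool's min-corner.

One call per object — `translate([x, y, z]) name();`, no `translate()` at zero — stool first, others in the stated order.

stool();
translate([0, 0, 413]) open_box();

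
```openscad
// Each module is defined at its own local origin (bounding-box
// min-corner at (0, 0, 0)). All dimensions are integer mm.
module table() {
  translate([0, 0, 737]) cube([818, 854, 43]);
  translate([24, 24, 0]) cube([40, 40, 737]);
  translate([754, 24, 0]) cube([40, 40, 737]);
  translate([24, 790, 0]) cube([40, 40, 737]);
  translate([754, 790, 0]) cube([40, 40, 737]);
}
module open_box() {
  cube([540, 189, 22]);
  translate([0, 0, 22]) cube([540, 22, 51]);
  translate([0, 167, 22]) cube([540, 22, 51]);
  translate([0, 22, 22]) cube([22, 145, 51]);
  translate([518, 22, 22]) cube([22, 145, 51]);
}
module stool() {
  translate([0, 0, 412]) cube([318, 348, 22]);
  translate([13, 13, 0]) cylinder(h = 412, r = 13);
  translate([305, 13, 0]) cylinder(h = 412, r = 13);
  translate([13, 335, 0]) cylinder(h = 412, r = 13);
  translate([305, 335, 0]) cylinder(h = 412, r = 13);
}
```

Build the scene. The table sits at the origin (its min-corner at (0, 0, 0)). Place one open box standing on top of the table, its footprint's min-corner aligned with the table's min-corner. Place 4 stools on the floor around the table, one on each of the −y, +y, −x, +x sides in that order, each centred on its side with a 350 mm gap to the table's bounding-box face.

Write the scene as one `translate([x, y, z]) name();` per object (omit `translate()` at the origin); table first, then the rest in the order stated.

table();
translate([0, 0, 780]) open_box();
translate([250, -698, 0]) stool();
translate([250, 1204, 0]) stool();
translate([-668, 253, 0]) stool();
translate([1168, 253, 0]) stool();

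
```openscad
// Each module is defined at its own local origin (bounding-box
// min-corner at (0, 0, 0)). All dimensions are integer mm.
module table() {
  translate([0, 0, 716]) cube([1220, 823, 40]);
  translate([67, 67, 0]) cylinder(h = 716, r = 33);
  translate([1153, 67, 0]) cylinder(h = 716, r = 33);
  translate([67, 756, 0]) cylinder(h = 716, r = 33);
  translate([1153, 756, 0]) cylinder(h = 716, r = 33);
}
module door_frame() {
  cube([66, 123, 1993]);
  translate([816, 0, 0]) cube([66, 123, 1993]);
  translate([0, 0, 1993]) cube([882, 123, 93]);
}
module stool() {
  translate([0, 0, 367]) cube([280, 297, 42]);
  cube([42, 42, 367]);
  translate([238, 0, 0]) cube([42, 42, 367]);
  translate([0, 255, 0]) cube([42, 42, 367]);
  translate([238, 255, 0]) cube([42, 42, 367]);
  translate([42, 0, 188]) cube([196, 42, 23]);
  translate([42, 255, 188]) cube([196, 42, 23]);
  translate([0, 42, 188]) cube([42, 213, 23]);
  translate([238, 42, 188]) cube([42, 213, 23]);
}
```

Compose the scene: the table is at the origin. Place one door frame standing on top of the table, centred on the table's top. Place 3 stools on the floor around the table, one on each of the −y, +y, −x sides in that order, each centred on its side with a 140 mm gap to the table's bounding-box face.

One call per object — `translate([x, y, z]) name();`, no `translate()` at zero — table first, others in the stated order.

table();
translate([169, 350, 756]) door_frame();
translate([470, -437, 0]) stool();
translate([470, 963, 0]) stool();
translate([-420, 263, 0]) stool();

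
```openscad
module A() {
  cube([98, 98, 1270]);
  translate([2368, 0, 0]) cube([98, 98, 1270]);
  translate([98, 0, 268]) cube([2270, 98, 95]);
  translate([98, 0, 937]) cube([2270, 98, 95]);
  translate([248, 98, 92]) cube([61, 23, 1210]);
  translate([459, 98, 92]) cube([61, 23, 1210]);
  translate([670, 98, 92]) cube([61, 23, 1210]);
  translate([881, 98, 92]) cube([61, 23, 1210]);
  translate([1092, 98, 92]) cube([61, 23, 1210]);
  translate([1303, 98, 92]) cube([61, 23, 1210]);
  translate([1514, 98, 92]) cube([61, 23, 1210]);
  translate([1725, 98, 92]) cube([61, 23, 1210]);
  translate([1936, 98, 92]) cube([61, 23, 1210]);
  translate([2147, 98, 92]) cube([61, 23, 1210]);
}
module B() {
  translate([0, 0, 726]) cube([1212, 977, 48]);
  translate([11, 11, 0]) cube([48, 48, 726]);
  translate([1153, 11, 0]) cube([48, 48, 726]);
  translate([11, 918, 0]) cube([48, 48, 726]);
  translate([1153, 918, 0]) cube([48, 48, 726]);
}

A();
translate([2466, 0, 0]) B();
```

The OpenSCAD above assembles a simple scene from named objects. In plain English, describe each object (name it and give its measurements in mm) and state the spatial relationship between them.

A is a fence section. Two 98×98 mm posts, 1270 mm tall, stand on the floor with a clear span of 2270 mm between their inner faces. Two horizontal rails of 98×95 mm section span the gap between the posts with their undersides at z = 268 mm and z = 937 mm, flush with the posts' −y face. 10 pickets, each 61 mm wide, 23 mm thick and 1210 mm tall, are fixed to the +y face of the rails with their bottoms at z = 92 mm, evenly spaced across the span with equal gaps (rounded down to the nearest mm) at the −x end and between each pair — any rounding remainder accumulates at the +x end.

B is a table: top 1212 mm (x) × 977 mm (y), 48 mm thick, upper face at z = 774 mm, on four 48×48 mm square legs, each inset 11 mm from the nearest pair of top edges, running from z = 0 to the bottom of the top.

The table is against the fence section's +x side, with their −y faces flush.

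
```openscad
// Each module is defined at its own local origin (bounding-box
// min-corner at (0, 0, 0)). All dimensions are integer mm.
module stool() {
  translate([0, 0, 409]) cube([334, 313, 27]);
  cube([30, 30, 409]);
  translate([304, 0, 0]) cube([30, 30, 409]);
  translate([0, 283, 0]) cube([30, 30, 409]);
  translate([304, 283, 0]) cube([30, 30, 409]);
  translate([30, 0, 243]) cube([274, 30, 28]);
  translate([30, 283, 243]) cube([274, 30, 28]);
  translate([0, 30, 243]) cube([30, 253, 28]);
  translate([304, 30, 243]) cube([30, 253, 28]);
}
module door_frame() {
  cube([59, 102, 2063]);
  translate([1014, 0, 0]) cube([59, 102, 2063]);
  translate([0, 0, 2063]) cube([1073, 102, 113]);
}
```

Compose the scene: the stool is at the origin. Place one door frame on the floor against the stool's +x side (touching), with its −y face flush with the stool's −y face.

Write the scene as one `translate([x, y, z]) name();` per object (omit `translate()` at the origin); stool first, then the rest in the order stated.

stool();
translate([334, 0, 0]) door_frame();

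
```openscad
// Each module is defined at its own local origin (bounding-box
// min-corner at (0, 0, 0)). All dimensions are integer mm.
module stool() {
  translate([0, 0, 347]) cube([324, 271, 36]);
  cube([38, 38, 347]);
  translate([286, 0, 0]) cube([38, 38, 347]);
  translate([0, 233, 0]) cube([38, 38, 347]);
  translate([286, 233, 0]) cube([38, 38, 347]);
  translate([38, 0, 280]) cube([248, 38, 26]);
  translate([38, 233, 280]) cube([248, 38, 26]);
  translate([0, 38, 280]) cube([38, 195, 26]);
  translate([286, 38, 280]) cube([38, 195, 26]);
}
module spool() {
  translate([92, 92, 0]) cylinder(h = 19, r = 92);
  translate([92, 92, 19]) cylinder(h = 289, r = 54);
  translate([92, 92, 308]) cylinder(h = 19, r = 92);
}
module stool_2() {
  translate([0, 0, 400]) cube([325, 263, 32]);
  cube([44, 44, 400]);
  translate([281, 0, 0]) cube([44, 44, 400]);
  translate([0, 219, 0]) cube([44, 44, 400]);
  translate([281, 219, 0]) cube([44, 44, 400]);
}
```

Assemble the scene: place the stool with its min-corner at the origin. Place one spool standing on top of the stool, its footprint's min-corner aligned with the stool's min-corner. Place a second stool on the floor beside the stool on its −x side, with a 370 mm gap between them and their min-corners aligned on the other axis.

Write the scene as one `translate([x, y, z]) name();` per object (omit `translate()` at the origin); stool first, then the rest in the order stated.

stool();
translate([0, 0, 383]) spool();
translate([-695, 0, 0]) stool_2();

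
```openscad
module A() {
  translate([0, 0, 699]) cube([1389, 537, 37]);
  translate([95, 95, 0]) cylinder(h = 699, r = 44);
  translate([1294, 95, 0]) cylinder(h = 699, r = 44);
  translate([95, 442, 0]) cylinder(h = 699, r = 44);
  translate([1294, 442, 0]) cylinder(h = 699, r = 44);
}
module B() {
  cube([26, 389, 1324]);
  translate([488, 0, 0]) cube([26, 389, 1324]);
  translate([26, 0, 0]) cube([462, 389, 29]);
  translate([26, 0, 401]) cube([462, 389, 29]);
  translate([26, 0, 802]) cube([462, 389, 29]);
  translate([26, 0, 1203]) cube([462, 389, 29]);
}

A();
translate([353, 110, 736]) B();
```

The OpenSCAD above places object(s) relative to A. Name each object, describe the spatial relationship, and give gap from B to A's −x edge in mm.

A is a table. B is a bookshelf. The bookshelf is on top of the table. The gap from the bookshelf to the table's −x edge is 353 mm.

The bookshelf's min-x is at 353; the table's min-x is 0; gap = 353 mm.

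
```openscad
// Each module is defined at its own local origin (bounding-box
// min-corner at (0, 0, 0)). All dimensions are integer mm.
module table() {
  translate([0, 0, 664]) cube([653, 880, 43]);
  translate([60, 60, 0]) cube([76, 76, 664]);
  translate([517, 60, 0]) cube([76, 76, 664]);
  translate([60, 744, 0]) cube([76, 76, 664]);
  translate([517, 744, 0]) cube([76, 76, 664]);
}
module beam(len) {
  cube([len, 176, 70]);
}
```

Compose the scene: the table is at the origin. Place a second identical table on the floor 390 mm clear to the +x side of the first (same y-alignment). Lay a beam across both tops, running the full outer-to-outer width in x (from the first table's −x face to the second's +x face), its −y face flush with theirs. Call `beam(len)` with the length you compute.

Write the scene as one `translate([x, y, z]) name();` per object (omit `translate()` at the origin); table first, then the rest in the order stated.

table();
translate([1043, 0, 0]) table();
translate([0, 0, 707]) beam(1696);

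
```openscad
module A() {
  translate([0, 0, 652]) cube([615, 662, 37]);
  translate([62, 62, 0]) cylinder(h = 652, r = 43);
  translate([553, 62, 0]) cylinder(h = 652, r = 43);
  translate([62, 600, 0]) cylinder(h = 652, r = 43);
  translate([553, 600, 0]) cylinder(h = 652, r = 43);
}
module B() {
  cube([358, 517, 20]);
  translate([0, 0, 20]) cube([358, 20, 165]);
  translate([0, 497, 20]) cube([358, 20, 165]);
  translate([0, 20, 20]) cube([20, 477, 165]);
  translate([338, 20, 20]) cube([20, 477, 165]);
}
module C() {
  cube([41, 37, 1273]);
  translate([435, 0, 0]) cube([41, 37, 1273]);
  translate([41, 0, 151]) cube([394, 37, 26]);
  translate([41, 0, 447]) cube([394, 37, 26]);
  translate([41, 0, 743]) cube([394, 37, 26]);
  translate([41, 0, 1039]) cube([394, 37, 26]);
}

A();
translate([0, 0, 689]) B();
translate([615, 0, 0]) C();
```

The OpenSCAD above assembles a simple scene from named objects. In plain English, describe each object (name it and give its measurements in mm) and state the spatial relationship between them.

A is a table: top 615 mm (x) × 662 mm (y), 37 mm thick, upper face at z = 689 mm, on four round legs of 86 mm diameter, each leg's bounding box inset 19 mm from the nearest pair of top edges, running from z = 0 to the bottom of the top.

B is an open storage box with external size 358×517×185 mm and wall thickness 20 mm (the base is also 20 mm thick). The base covers the whole footprint; the four walls stand on the base, with the y-facing walls full-width and the x-facing walls fitting between their inner faces.

C is a straight ladder. Two 41×37 mm vertical rails, 1273 mm tall, stand 476 mm apart (outside-to-outside) with their front faces coplanar on the −y side. 4 rungs, each 37 mm deep and 26 mm tall, span between the inner faces of the rails, front faces flush with the rails. The lowest rung's underside is at z = 151 mm and rungs are spaced 296 mm apart (underside to underside).

The open box is on top of the table. The ladder is against the table's +x side, with their −y faces flush.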